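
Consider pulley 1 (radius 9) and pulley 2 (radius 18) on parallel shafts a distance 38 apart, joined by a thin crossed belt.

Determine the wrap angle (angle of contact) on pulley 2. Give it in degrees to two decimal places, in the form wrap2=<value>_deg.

crossed belt: β = asin((r1+r2)/C) = asin(27/38) = 45.2778°
wrap1 = wrap2 = π + 2β = 270.5555°

wrap2=270.56_deg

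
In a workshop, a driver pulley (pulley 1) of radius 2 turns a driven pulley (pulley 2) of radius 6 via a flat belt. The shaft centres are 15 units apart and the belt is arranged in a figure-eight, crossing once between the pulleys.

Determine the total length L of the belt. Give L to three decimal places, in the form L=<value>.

crossed belt: β = asin((r1+r2)/C) = asin(8/15) = 32.2310°
wrap1 = wrap2 = π + 2β = 244.4619°
tangent length = C·cosβ = 12.6886
L = (r1+r2)·wrap + 2·C·cosβ = 8·4.2667 + 2·12.6886 = 59.5105

L=59.510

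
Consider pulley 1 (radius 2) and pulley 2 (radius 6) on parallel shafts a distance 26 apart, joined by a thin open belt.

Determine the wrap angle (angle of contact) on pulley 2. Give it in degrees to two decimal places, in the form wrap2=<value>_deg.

open belt: β = asin((r2−r1)/C) = asin(4/26) = 8.8499°
wrap1 = π − 2β = 162.3002°
wrap2 = π + 2β = 197.6998°

wrap2=197.70_deg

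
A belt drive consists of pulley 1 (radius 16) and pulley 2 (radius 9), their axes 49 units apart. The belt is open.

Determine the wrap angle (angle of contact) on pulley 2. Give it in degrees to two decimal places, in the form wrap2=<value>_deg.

open belt: β = asin((r2−r1)/C) = asin(-7/49) = -8.2132°
wrap1 = π − 2β = 196.4264°
wrap2 = π + 2β = 163.5736°

wrap2=163.57_deg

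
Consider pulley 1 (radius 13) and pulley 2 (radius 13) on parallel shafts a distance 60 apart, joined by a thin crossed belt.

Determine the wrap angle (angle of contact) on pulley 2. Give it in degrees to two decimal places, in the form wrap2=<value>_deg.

crossed belt: β = asin((r1+r2)/C) = asin(26/60) = 25.6793°
wrap1 = wrap2 = π + 2β = 231.3586°

wrap2=231.36_deg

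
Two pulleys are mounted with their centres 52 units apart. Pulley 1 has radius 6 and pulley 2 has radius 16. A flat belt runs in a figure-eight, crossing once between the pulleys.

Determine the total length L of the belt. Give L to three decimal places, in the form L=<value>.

L=182.570

crossed belt: β = asin((r1+r2)/C) = asin(22/52) = 25.0290°
wrap1 = wrap2 = π + 2β = 230.0580°
tangent length = C·cosβ = 47.1169
L = (r1+r2)·wrap + 2·C·cosβ = 22·4.0153 + 2·47.1169 = 182.5697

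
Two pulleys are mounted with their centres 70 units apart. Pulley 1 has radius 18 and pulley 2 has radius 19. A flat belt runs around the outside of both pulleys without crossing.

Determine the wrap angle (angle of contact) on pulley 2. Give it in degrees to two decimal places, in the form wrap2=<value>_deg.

open belt: β = asin((r2−r1)/C) = asin(1/70) = 0.8185°
wrap1 = π − 2β = 178.3629°
wrap2 = π + 2β = 181.6371°

wrap2=181.64_deg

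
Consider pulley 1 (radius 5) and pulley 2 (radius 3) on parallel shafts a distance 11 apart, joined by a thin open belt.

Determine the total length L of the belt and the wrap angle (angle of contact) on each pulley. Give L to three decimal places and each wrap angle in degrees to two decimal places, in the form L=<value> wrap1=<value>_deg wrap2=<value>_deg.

open belt: β = asin((r2−r1)/C) = asin(-2/11) = -10.4757°
wrap1 = π − 2β = 200.9514°
wrap2 = π + 2β = 159.0486°
tangent length = C·cosβ = 10.8167
L = r1·wrap1 + r2·wrap2 + 2·C·cosβ = 5·3.5073 + 3·2.7759 + 2·10.8167 = 47.4974

L=47.497 wrap1=200.95_deg wrap2=159.05_deg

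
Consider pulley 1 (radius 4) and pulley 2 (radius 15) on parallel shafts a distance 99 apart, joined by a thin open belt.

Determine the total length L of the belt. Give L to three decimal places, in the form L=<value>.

open belt: β = asin((r2−r1)/C) = asin(11/99) = 6.3794°
wrap1 = π − 2β = 167.2413°
wrap2 = π + 2β = 192.7587°
tangent length = C·cosβ = 98.3870
L = r1·wrap1 + r2·wrap2 + 2·C·cosβ = 4·2.9189 + 15·3.3643 + 2·98.3870 = 258.9137

L=258.914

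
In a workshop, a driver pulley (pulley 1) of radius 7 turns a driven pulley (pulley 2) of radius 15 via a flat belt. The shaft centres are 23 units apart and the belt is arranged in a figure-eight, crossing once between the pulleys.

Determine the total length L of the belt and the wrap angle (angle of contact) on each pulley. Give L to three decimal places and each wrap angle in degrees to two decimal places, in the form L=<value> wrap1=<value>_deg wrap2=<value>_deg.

L=138.624 wrap1=326.09_deg wrap2=326.09_deg

crossed belt: β = asin((r1+r2)/C) = asin(22/23) = 73.0426°
wrap1 = wrap2 = π + 2β = 326.0851°
tangent length = C·cosβ = 6.7082
L = (r1+r2)·wrap + 2·C·cosβ = 22·5.6913 + 2·6.7082 = 138.6241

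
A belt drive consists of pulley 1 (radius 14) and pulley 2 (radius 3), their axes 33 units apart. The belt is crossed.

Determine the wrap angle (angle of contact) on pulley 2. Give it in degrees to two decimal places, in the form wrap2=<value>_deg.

crossed belt: β = asin((r1+r2)/C) = asin(17/33) = 31.0076°
wrap1 = wrap2 = π + 2β = 242.0152°

wrap2=242.02_deg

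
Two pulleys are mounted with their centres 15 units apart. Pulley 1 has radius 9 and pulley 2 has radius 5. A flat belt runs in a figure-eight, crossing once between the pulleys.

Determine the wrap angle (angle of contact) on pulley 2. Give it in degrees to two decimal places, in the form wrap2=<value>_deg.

crossed belt: β = asin((r1+r2)/C) = asin(14/15) = 68.9605°
wrap1 = wrap2 = π + 2β = 317.9211°

wrap2=317.92_deg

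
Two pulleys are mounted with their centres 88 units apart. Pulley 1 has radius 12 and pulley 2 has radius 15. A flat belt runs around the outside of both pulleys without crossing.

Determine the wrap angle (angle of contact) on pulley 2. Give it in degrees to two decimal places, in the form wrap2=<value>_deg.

open belt: β = asin((r2−r1)/C) = asin(3/88) = 1.9536°
wrap1 = π − 2β = 176.0927°
wrap2 = π + 2β = 183.9073°

wrap2=183.91_deg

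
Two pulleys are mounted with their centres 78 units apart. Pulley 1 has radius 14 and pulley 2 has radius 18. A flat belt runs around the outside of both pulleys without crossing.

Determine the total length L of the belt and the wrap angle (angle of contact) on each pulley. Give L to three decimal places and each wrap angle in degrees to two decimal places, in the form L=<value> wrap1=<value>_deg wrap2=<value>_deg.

L=256.736 wrap1=174.12_deg wrap2=185.88_deg

open belt: β = asin((r2−r1)/C) = asin(4/78) = 2.9395°
wrap1 = π − 2β = 174.1209°
wrap2 = π + 2β = 185.8791°
tangent length = C·cosβ = 77.8974
L = r1·wrap1 + r2·wrap2 + 2·C·cosβ = 14·3.0390 + 18·3.2442 + 2·77.8974 = 256.7361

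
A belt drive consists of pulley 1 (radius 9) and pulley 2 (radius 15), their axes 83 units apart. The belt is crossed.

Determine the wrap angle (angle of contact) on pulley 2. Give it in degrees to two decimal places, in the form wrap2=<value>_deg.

wrap2=213.61_deg

crossed belt: β = asin((r1+r2)/C) = asin(24/83) = 16.8075°
wrap1 = wrap2 = π + 2β = 213.6149°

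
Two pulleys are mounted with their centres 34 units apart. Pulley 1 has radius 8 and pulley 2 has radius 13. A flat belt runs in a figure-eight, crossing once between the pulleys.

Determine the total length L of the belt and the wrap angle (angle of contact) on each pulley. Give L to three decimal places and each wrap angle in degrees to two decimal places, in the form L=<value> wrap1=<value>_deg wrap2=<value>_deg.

crossed belt: β = asin((r1+r2)/C) = asin(21/34) = 38.1445°
wrap1 = wrap2 = π + 2β = 256.2890°
tangent length = C·cosβ = 26.7395
L = (r1+r2)·wrap + 2·C·cosβ = 21·4.4731 + 2·26.7395 = 147.4138

L=147.414 wrap1=256.29_deg wrap2=256.29_deg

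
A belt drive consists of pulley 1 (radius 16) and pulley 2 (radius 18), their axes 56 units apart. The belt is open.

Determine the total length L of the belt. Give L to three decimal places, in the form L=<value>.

open belt: β = asin((r2−r1)/C) = asin(2/56) = 2.0467°
wrap1 = π − 2β = 175.9066°
wrap2 = π + 2β = 184.0934°
tangent length = C·cosβ = 55.9643
L = r1·wrap1 + r2·wrap2 + 2·C·cosβ = 16·3.0701 + 18·3.2130 + 2·55.9643 = 218.8856

L=218.886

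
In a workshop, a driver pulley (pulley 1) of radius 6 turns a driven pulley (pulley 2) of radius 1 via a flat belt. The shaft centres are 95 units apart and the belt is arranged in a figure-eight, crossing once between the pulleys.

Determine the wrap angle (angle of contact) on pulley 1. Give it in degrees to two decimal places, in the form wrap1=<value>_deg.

crossed belt: β = asin((r1+r2)/C) = asin(7/95) = 4.2256°
wrap1 = wrap2 = π + 2β = 188.4512°

wrap1=188.45_deg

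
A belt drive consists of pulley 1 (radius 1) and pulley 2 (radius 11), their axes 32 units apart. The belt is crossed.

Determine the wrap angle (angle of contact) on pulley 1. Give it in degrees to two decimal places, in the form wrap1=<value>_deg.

crossed belt: β = asin((r1+r2)/C) = asin(12/32) = 22.0243°
wrap1 = wrap2 = π + 2β = 224.0486°

wrap1=224.05_deg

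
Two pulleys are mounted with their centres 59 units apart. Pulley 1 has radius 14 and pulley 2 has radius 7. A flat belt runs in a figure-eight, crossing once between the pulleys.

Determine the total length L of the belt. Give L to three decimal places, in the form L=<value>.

crossed belt: β = asin((r1+r2)/C) = asin(21/59) = 20.8506°
wrap1 = wrap2 = π + 2β = 221.7012°
tangent length = C·cosβ = 55.1362
L = (r1+r2)·wrap + 2·C·cosβ = 21·3.8694 + 2·55.1362 = 191.5301

L=191.530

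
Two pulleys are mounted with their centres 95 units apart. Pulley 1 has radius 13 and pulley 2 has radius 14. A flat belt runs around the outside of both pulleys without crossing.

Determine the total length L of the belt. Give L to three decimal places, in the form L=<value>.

open belt: β = asin((r2−r1)/C) = asin(1/95) = 0.6031°
wrap1 = π − 2β = 178.7938°
wrap2 = π + 2β = 181.2062°
tangent length = C·cosβ = 94.9947
L = r1·wrap1 + r2·wrap2 + 2·C·cosβ = 13·3.1205 + 14·3.1626 + 2·94.9947 = 274.8335

L=274.834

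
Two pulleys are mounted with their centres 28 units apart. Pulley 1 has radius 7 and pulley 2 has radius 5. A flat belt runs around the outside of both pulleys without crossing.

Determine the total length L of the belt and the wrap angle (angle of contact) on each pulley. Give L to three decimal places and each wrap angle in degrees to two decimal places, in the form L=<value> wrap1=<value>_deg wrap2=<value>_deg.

open belt: β = asin((r2−r1)/C) = asin(-2/28) = -4.0960°
wrap1 = π − 2β = 188.1921°
wrap2 = π + 2β = 171.8079°
tangent length = C·cosβ = 27.9285
L = r1·wrap1 + r2·wrap2 + 2·C·cosβ = 7·3.2846 + 5·2.9986 + 2·27.9285 = 93.8420

L=93.842 wrap1=188.19_deg wrap2=171.81_deg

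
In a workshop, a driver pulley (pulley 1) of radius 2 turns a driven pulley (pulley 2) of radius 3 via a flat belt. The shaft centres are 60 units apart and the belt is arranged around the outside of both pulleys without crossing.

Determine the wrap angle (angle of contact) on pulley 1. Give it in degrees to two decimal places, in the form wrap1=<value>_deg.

wrap1=178.09_deg

open belt: β = asin((r2−r1)/C) = asin(1/60) = 0.9550°
wrap1 = π − 2β = 178.0901°
wrap2 = π + 2β = 181.9099°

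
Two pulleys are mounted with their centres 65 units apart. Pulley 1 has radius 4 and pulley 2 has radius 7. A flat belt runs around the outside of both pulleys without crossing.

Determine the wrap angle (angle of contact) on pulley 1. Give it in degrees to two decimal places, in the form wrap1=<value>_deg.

wrap1=174.71_deg

open belt: β = asin((r2−r1)/C) = asin(3/65) = 2.6454°
wrap1 = π − 2β = 174.7093°
wrap2 = π + 2β = 185.2907°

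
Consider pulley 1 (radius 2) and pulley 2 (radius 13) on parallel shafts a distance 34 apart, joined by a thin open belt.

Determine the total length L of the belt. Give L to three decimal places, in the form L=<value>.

L=118.715

open belt: β = asin((r2−r1)/C) = asin(11/34) = 18.8765°
wrap1 = π − 2β = 142.2470°
wrap2 = π + 2β = 217.7530°
tangent length = C·cosβ = 32.1714
L = r1·wrap1 + r2·wrap2 + 2·C·cosβ = 2·2.4827 + 13·3.8005 + 2·32.1714 = 118.7148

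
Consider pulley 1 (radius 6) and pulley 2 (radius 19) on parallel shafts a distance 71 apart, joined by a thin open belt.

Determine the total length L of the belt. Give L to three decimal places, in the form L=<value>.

open belt: β = asin((r2−r1)/C) = asin(13/71) = 10.5503°
wrap1 = π − 2β = 158.8994°
wrap2 = π + 2β = 201.1006°
tangent length = C·cosβ = 69.7997
L = r1·wrap1 + r2·wrap2 + 2·C·cosβ = 6·2.7733 + 19·3.5099 + 2·69.7997 = 222.9268

L=222.927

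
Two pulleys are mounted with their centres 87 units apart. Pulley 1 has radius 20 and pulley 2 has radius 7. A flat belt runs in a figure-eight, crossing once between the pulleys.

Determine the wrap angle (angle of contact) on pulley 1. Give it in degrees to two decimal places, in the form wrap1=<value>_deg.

crossed belt: β = asin((r1+r2)/C) = asin(27/87) = 18.0800°
wrap1 = wrap2 = π + 2β = 216.1600°

wrap1=216.16_deg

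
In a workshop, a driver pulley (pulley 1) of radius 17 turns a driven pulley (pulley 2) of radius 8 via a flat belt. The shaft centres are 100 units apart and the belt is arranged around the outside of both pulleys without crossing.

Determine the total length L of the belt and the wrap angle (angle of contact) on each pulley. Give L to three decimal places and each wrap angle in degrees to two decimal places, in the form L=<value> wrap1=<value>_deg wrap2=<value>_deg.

open belt: β = asin((r2−r1)/C) = asin(-9/100) = -5.1636°
wrap1 = π − 2β = 190.3272°
wrap2 = π + 2β = 169.6728°
tangent length = C·cosβ = 99.5942
L = r1·wrap1 + r2·wrap2 + 2·C·cosβ = 17·3.3218 + 8·2.9613 + 2·99.5942 = 279.3504

L=279.350 wrap1=190.33_deg wrap2=169.67_deg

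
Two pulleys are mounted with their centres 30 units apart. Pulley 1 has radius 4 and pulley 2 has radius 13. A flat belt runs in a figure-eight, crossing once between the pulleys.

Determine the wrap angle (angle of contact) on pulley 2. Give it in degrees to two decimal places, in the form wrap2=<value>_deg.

crossed belt: β = asin((r1+r2)/C) = asin(17/30) = 34.5181°
wrap1 = wrap2 = π + 2β = 249.0362°

wrap2=249.04_deg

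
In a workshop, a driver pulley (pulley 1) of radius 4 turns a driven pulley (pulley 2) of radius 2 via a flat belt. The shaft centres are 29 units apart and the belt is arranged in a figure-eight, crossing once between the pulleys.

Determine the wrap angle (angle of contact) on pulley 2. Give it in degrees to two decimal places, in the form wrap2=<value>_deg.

wrap2=203.88_deg

crossed belt: β = asin((r1+r2)/C) = asin(6/29) = 11.9405°
wrap1 = wrap2 = π + 2β = 203.8811°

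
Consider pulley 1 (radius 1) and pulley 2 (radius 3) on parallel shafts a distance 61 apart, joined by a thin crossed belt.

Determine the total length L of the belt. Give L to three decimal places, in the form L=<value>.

L=134.829

crossed belt: β = asin((r1+r2)/C) = asin(4/61) = 3.7598°
wrap1 = wrap2 = π + 2β = 187.5196°
tangent length = C·cosβ = 60.8687
L = (r1+r2)·wrap + 2·C·cosβ = 4·3.2728 + 2·60.8687 = 134.8288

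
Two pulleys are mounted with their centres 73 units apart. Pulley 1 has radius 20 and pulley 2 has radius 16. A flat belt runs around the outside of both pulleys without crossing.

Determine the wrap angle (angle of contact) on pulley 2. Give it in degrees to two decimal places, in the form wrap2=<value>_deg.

wrap2=173.72_deg

open belt: β = asin((r2−r1)/C) = asin(-4/73) = -3.1411°
wrap1 = π − 2β = 186.2821°
wrap2 = π + 2β = 173.7179°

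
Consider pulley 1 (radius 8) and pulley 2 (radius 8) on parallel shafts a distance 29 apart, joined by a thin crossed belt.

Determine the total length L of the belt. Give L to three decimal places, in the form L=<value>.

crossed belt: β = asin((r1+r2)/C) = asin(16/29) = 33.4854°
wrap1 = wrap2 = π + 2β = 246.9708°
tangent length = C·cosβ = 24.1868
L = (r1+r2)·wrap + 2·C·cosβ = 16·4.3105 + 2·24.1868 = 117.3408

L=117.341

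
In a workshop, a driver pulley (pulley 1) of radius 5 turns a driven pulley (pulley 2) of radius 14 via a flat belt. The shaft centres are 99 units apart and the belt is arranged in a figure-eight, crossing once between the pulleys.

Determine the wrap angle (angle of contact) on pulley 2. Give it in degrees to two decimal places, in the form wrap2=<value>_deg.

wrap2=202.13_deg

crossed belt: β = asin((r1+r2)/C) = asin(19/99) = 11.0648°
wrap1 = wrap2 = π + 2β = 202.1296°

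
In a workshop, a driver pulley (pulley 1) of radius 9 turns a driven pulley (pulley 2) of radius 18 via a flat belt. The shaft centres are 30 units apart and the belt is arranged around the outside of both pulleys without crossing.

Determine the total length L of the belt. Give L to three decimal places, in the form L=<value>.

open belt: β = asin((r2−r1)/C) = asin(9/30) = 17.4576°
wrap1 = π − 2β = 145.0848°
wrap2 = π + 2β = 214.9152°
tangent length = C·cosβ = 28.6182
L = r1·wrap1 + r2·wrap2 + 2·C·cosβ = 9·2.5322 + 18·3.7510 + 2·28.6182 = 147.5438

L=147.544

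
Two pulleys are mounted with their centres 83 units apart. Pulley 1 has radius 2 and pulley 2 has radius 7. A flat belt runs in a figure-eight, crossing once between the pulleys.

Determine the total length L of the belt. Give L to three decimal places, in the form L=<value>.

crossed belt: β = asin((r1+r2)/C) = asin(9/83) = 6.2250°
wrap1 = wrap2 = π + 2β = 192.4501°
tangent length = C·cosβ = 82.5106
L = (r1+r2)·wrap + 2·C·cosβ = 9·3.3589 + 2·82.5106 = 195.2512

L=195.251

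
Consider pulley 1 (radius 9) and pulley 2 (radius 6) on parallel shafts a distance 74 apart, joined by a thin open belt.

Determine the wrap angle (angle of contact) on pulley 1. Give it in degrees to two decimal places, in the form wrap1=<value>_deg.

wrap1=184.65_deg

open belt: β = asin((r2−r1)/C) = asin(-3/74) = -2.3234°
wrap1 = π − 2β = 184.6469°
wrap2 = π + 2β = 175.3531°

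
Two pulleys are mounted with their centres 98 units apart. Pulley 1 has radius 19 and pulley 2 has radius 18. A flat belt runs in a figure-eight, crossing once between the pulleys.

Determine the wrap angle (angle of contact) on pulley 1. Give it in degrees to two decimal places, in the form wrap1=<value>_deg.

wrap1=224.36_deg

crossed belt: β = asin((r1+r2)/C) = asin(37/98) = 22.1821°
wrap1 = wrap2 = π + 2β = 224.3641°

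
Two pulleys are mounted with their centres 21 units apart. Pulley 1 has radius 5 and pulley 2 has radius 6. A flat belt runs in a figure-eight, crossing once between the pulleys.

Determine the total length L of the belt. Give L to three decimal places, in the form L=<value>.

crossed belt: β = asin((r1+r2)/C) = asin(11/21) = 31.5881°
wrap1 = wrap2 = π + 2β = 243.1763°
tangent length = C·cosβ = 17.8885
L = (r1+r2)·wrap + 2·C·cosβ = 11·4.2442 + 2·17.8885 = 82.4636

L=82.464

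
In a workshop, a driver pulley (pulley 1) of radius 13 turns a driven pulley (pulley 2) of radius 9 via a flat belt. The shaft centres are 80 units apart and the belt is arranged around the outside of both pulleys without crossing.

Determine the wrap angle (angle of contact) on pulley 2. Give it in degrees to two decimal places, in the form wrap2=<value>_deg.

open belt: β = asin((r2−r1)/C) = asin(-4/80) = -2.8660°
wrap1 = π − 2β = 185.7320°
wrap2 = π + 2β = 174.2680°

wrap2=174.27_deg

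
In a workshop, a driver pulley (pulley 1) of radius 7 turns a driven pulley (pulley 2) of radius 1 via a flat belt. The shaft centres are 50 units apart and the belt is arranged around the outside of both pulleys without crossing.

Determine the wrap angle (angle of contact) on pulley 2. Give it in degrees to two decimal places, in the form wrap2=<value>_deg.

open belt: β = asin((r2−r1)/C) = asin(-6/50) = -6.8921°
wrap1 = π − 2β = 193.7842°
wrap2 = π + 2β = 166.2158°

wrap2=166.22_deg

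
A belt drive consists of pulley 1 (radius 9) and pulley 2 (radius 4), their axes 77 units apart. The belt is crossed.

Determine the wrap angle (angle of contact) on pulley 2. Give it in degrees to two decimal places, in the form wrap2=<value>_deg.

crossed belt: β = asin((r1+r2)/C) = asin(13/77) = 9.7199°
wrap1 = wrap2 = π + 2β = 199.4397°

wrap2=199.44_deg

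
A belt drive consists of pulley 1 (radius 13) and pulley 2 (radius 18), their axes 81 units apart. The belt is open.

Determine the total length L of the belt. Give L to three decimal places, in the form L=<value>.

L=259.698

open belt: β = asin((r2−r1)/C) = asin(5/81) = 3.5390°
wrap1 = π − 2β = 172.9219°
wrap2 = π + 2β = 187.0781°
tangent length = C·cosβ = 80.8455
L = r1·wrap1 + r2·wrap2 + 2·C·cosβ = 13·3.0181 + 18·3.2651 + 2·80.8455 = 259.6981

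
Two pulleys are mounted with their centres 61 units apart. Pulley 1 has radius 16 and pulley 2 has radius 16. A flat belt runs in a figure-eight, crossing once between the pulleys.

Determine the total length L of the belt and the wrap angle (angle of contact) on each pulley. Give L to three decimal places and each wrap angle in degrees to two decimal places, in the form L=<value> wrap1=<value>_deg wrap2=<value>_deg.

crossed belt: β = asin((r1+r2)/C) = asin(32/61) = 31.6407°
wrap1 = wrap2 = π + 2β = 243.2813°
tangent length = C·cosβ = 51.9326
L = (r1+r2)·wrap + 2·C·cosβ = 32·4.2461 + 2·51.9326 = 239.7392

L=239.739 wrap1=243.28_deg wrap2=243.28_deg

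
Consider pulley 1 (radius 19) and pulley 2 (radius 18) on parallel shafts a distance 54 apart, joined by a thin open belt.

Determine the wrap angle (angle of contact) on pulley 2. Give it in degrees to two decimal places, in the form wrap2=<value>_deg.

open belt: β = asin((r2−r1)/C) = asin(-1/54) = -1.0611°
wrap1 = π − 2β = 182.1222°
wrap2 = π + 2β = 177.8778°

wrap2=177.88_deg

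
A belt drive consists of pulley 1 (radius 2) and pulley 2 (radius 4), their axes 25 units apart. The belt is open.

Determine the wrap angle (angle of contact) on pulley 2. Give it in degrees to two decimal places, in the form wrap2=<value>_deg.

open belt: β = asin((r2−r1)/C) = asin(2/25) = 4.5886°
wrap1 = π − 2β = 170.8229°
wrap2 = π + 2β = 189.1771°

wrap2=189.18_deg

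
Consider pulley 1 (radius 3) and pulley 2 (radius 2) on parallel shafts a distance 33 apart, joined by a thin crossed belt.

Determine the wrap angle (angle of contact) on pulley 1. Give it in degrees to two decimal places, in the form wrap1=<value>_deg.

crossed belt: β = asin((r1+r2)/C) = asin(5/33) = 8.7147°
wrap1 = wrap2 = π + 2β = 197.4295°

wrap1=197.43_deg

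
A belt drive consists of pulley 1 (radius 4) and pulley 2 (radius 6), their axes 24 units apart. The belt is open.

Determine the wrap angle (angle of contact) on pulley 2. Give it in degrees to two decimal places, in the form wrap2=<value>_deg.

open belt: β = asin((r2−r1)/C) = asin(2/24) = 4.7802°
wrap1 = π − 2β = 170.4396°
wrap2 = π + 2β = 189.5604°

wrap2=189.56_deg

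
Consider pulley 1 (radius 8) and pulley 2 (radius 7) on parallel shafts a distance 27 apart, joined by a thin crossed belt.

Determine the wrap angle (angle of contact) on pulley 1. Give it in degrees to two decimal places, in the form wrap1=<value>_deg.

crossed belt: β = asin((r1+r2)/C) = asin(15/27) = 33.7490°
wrap1 = wrap2 = π + 2β = 247.4980°

wrap1=247.50_deg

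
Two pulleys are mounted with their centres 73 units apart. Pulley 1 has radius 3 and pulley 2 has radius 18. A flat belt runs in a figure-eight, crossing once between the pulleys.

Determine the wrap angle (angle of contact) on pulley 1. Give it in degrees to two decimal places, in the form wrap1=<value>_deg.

crossed belt: β = asin((r1+r2)/C) = asin(21/73) = 16.7186°
wrap1 = wrap2 = π + 2β = 213.4372°

wrap1=213.44_deg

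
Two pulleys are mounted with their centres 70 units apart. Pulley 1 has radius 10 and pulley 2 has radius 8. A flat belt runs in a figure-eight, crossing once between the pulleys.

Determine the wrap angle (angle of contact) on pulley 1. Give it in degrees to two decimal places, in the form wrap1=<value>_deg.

crossed belt: β = asin((r1+r2)/C) = asin(18/70) = 14.9006°
wrap1 = wrap2 = π + 2β = 209.8012°

wrap1=209.80_deg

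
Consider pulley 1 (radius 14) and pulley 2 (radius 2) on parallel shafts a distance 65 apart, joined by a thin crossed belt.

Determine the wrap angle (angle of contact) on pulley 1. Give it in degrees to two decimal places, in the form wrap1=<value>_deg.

wrap1=208.50_deg

crossed belt: β = asin((r1+r2)/C) = asin(16/65) = 14.2500°
wrap1 = wrap2 = π + 2β = 208.5001°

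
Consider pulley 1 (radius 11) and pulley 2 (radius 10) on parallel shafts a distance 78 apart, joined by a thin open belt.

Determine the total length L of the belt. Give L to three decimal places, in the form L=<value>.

L=221.986

open belt: β = asin((r2−r1)/C) = asin(-1/78) = -0.7346°
wrap1 = π − 2β = 181.4692°
wrap2 = π + 2β = 178.5308°
tangent length = C·cosβ = 77.9936
L = r1·wrap1 + r2·wrap2 + 2·C·cosβ = 11·3.1672 + 10·3.1160 + 2·77.9936 = 221.9863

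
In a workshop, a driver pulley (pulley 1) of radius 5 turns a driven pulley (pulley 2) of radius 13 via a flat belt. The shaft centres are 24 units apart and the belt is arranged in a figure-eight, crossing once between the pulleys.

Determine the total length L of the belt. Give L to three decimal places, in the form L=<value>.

L=118.828

crossed belt: β = asin((r1+r2)/C) = asin(18/24) = 48.5904°
wrap1 = wrap2 = π + 2β = 277.1808°
tangent length = C·cosβ = 15.8745
L = (r1+r2)·wrap + 2·C·cosβ = 18·4.8377 + 2·15.8745 = 118.8279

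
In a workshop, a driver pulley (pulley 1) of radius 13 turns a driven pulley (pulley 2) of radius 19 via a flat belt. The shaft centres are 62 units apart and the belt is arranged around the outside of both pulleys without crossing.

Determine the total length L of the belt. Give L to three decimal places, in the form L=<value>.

open belt: β = asin((r2−r1)/C) = asin(6/62) = 5.5534°
wrap1 = π − 2β = 168.8931°
wrap2 = π + 2β = 191.1069°
tangent length = C·cosβ = 61.7090
L = r1·wrap1 + r2·wrap2 + 2·C·cosβ = 13·2.9477 + 19·3.3354 + 2·61.7090 = 225.1121

L=225.112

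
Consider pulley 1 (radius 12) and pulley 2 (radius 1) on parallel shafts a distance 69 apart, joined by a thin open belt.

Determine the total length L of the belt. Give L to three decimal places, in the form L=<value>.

open belt: β = asin((r2−r1)/C) = asin(-11/69) = -9.1732°
wrap1 = π − 2β = 198.3465°
wrap2 = π + 2β = 161.6535°
tangent length = C·cosβ = 68.1175
L = r1·wrap1 + r2·wrap2 + 2·C·cosβ = 12·3.4618 + 1·2.8214 + 2·68.1175 = 180.5981

L=180.598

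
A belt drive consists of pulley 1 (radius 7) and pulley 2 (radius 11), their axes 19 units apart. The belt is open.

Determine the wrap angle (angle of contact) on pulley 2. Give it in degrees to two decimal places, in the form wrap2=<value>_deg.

open belt: β = asin((r2−r1)/C) = asin(4/19) = 12.1532°
wrap1 = π − 2β = 155.6936°
wrap2 = π + 2β = 204.3064°

wrap2=204.31_deg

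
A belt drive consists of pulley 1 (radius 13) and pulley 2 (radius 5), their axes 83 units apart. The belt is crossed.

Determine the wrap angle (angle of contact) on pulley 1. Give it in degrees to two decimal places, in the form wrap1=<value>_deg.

crossed belt: β = asin((r1+r2)/C) = asin(18/83) = 12.5251°
wrap1 = wrap2 = π + 2β = 205.0502°

wrap1=205.05_deg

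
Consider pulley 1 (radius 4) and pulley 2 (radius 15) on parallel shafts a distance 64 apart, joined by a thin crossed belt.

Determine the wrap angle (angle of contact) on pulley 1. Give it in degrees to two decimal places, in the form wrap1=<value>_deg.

crossed belt: β = asin((r1+r2)/C) = asin(19/64) = 17.2700°
wrap1 = wrap2 = π + 2β = 214.5400°

wrap1=214.54_deg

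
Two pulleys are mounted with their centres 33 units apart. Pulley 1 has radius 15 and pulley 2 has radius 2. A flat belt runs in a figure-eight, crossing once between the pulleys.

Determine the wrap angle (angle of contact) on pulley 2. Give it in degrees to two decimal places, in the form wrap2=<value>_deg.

crossed belt: β = asin((r1+r2)/C) = asin(17/33) = 31.0076°
wrap1 = wrap2 = π + 2β = 242.0152°

wrap2=242.02_deg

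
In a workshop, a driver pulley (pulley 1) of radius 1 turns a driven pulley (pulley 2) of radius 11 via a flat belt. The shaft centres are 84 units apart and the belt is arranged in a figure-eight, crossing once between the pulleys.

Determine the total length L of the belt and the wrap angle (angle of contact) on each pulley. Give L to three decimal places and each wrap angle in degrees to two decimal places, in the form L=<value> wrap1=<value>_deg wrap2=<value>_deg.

L=207.416 wrap1=196.43_deg wrap2=196.43_deg

crossed belt: β = asin((r1+r2)/C) = asin(12/84) = 8.2132°
wrap1 = wrap2 = π + 2β = 196.4264°
tangent length = C·cosβ = 83.1384
L = (r1+r2)·wrap + 2·C·cosβ = 12·3.4283 + 2·83.1384 = 207.4163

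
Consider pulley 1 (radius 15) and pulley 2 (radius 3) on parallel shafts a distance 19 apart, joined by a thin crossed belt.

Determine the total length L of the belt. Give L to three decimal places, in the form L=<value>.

L=113.531

crossed belt: β = asin((r1+r2)/C) = asin(18/19) = 71.3283°
wrap1 = wrap2 = π + 2β = 322.6566°
tangent length = C·cosβ = 6.0828
L = (r1+r2)·wrap + 2·C·cosβ = 18·5.6314 + 2·6.0828 = 113.5311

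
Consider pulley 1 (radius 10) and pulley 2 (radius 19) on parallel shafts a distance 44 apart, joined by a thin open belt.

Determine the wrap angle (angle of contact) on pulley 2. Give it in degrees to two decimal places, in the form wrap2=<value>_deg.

open belt: β = asin((r2−r1)/C) = asin(9/44) = 11.8029°
wrap1 = π − 2β = 156.3942°
wrap2 = π + 2β = 203.6058°

wrap2=203.61_deg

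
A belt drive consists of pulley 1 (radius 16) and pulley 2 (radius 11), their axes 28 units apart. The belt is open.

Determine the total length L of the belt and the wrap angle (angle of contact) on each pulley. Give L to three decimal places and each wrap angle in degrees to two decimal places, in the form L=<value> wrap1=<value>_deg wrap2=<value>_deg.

open belt: β = asin((r2−r1)/C) = asin(-5/28) = -10.2866°
wrap1 = π − 2β = 200.5731°
wrap2 = π + 2β = 159.4269°
tangent length = C·cosβ = 27.5500
L = r1·wrap1 + r2·wrap2 + 2·C·cosβ = 16·3.5007 + 11·2.7825 + 2·27.5500 = 141.7183

L=141.718 wrap1=200.57_deg wrap2=159.43_deg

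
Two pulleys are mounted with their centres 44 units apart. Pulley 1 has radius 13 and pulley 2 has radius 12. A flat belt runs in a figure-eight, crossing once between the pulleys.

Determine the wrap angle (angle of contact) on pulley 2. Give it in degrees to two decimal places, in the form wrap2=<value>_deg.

wrap2=249.25_deg

crossed belt: β = asin((r1+r2)/C) = asin(25/44) = 34.6235°
wrap1 = wrap2 = π + 2β = 249.2471°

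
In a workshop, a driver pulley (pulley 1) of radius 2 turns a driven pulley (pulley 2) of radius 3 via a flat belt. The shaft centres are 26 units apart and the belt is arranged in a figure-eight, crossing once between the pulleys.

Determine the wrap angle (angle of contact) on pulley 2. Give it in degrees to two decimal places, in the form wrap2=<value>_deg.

crossed belt: β = asin((r1+r2)/C) = asin(5/26) = 11.0875°
wrap1 = wrap2 = π + 2β = 202.1750°

wrap2=202.17_deg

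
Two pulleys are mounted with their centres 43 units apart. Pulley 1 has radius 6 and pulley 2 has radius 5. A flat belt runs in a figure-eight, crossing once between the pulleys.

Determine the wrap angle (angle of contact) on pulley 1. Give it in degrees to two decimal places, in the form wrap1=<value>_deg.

wrap1=209.64_deg

crossed belt: β = asin((r1+r2)/C) = asin(11/43) = 14.8218°
wrap1 = wrap2 = π + 2β = 209.6436°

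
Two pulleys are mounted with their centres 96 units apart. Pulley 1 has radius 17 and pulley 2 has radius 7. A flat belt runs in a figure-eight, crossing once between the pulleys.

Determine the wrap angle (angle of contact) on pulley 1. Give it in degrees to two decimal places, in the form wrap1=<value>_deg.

wrap1=208.96_deg

crossed belt: β = asin((r1+r2)/C) = asin(24/96) = 14.4775°
wrap1 = wrap2 = π + 2β = 208.9550°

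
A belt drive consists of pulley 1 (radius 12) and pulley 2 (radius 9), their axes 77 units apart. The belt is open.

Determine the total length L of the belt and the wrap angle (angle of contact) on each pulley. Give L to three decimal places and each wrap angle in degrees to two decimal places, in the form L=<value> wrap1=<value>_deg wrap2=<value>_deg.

open belt: β = asin((r2−r1)/C) = asin(-3/77) = -2.2329°
wrap1 = π − 2β = 184.4657°
wrap2 = π + 2β = 175.5343°
tangent length = C·cosβ = 76.9415
L = r1·wrap1 + r2·wrap2 + 2·C·cosβ = 12·3.2195 + 9·3.0637 + 2·76.9415 = 220.0903

L=220.090 wrap1=184.47_deg wrap2=175.53_deg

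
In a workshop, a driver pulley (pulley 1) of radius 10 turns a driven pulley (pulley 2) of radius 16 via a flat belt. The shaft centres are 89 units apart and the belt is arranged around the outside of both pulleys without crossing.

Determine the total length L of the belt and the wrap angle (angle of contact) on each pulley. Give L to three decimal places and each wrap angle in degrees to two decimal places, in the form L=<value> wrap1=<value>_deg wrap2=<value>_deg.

open belt: β = asin((r2−r1)/C) = asin(6/89) = 3.8656°
wrap1 = π − 2β = 172.2689°
wrap2 = π + 2β = 187.7311°
tangent length = C·cosβ = 88.7975
L = r1·wrap1 + r2·wrap2 + 2·C·cosβ = 10·3.0067 + 16·3.2765 + 2·88.7975 = 260.0861

L=260.086 wrap1=172.27_deg wrap2=187.73_deg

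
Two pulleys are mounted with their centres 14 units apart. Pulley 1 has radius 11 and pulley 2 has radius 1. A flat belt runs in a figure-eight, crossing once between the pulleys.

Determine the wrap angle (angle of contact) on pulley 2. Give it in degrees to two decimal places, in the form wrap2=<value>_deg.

crossed belt: β = asin((r1+r2)/C) = asin(12/14) = 58.9973°
wrap1 = wrap2 = π + 2β = 297.9946°

wrap2=297.99_deg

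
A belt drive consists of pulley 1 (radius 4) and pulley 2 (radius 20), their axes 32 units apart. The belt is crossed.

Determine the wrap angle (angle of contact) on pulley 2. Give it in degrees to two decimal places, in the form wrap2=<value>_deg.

wrap2=277.18_deg

crossed belt: β = asin((r1+r2)/C) = asin(24/32) = 48.5904°
wrap1 = wrap2 = π + 2β = 277.1808°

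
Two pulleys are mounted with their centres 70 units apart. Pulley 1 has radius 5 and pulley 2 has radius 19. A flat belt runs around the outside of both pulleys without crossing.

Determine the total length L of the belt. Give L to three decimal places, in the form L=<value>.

open belt: β = asin((r2−r1)/C) = asin(14/70) = 11.5370°
wrap1 = π − 2β = 156.9261°
wrap2 = π + 2β = 203.0739°
tangent length = C·cosβ = 68.5857
L = r1·wrap1 + r2·wrap2 + 2·C·cosβ = 5·2.7389 + 19·3.5443 + 2·68.5857 = 218.2077

L=218.208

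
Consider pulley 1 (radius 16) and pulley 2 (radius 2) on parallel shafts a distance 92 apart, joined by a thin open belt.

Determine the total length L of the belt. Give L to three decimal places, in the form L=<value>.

open belt: β = asin((r2−r1)/C) = asin(-14/92) = -8.7529°
wrap1 = π − 2β = 197.5059°
wrap2 = π + 2β = 162.4941°
tangent length = C·cosβ = 90.9285
L = r1·wrap1 + r2·wrap2 + 2·C·cosβ = 16·3.4471 + 2·2.8361 + 2·90.9285 = 242.6832

L=242.683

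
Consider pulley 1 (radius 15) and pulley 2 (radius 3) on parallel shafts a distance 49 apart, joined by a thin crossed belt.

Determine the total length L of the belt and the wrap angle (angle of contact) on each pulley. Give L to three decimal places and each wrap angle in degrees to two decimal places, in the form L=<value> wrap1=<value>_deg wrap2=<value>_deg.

crossed belt: β = asin((r1+r2)/C) = asin(18/49) = 21.5521°
wrap1 = wrap2 = π + 2β = 223.1042°
tangent length = C·cosβ = 45.5741
L = (r1+r2)·wrap + 2·C·cosβ = 18·3.8939 + 2·45.5741 = 161.2385

L=161.238 wrap1=223.10_deg wrap2=223.10_deg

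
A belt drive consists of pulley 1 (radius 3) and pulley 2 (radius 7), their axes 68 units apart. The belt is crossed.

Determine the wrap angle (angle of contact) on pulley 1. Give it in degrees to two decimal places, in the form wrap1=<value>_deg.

wrap1=196.91_deg

crossed belt: β = asin((r1+r2)/C) = asin(10/68) = 8.4565°
wrap1 = wrap2 = π + 2β = 196.9130°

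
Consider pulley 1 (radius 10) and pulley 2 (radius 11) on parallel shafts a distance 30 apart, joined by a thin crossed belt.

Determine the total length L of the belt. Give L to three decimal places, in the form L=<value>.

L=141.389

crossed belt: β = asin((r1+r2)/C) = asin(21/30) = 44.4270°
wrap1 = wrap2 = π + 2β = 268.8540°
tangent length = C·cosβ = 21.4243
L = (r1+r2)·wrap + 2·C·cosβ = 21·4.6924 + 2·21.4243 = 141.3887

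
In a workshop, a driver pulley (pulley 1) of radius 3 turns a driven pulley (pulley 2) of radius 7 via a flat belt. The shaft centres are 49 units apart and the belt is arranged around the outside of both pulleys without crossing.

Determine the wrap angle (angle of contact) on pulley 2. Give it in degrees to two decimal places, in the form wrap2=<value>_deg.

open belt: β = asin((r2−r1)/C) = asin(4/49) = 4.6824°
wrap1 = π − 2β = 170.6352°
wrap2 = π + 2β = 189.3648°

wrap2=189.36_deg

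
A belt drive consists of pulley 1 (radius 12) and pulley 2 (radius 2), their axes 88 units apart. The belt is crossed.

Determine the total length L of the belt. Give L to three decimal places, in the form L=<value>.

crossed belt: β = asin((r1+r2)/C) = asin(14/88) = 9.1541°
wrap1 = wrap2 = π + 2β = 198.3083°
tangent length = C·cosβ = 86.8792
L = (r1+r2)·wrap + 2·C·cosβ = 14·3.4611 + 2·86.8792 = 222.2143

L=222.214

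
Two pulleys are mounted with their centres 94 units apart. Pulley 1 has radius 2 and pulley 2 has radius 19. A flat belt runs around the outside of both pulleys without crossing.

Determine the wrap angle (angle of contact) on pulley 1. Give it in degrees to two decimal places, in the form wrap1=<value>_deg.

open belt: β = asin((r2−r1)/C) = asin(17/94) = 10.4193°
wrap1 = π − 2β = 159.1613°
wrap2 = π + 2β = 200.8387°

wrap1=159.16_deg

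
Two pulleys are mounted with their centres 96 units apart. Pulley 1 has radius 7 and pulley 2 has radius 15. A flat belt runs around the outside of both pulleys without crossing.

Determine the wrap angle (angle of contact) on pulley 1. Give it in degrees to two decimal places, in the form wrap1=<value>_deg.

wrap1=170.44_deg

open belt: β = asin((r2−r1)/C) = asin(8/96) = 4.7802°
wrap1 = π − 2β = 170.4396°
wrap2 = π + 2β = 189.5604°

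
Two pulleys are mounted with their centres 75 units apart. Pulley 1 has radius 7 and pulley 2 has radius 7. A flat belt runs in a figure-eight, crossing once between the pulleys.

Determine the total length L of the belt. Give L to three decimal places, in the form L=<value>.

crossed belt: β = asin((r1+r2)/C) = asin(14/75) = 10.7583°
wrap1 = wrap2 = π + 2β = 201.5166°
tangent length = C·cosβ = 73.6817
L = (r1+r2)·wrap + 2·C·cosβ = 14·3.5171 + 2·73.6817 = 196.6033

L=196.603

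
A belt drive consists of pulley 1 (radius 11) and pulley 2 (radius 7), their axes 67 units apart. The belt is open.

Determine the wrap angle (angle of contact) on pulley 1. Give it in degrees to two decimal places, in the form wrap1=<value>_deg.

wrap1=186.85_deg

open belt: β = asin((r2−r1)/C) = asin(-4/67) = -3.4227°
wrap1 = π − 2β = 186.8454°
wrap2 = π + 2β = 173.1546°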